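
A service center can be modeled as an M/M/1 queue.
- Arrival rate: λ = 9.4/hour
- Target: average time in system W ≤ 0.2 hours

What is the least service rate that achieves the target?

For M/M/1: W = 1/(μ-λ)
Need W ≤ 0.2, so 1/(μ-λ) ≤ 0.2
μ - λ ≥ 1/0.2 = 5.0000
μ ≥ 9.4 + 5.0000 = 14.4000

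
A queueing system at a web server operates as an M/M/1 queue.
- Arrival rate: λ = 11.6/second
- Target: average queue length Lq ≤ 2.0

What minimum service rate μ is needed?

For M/M/1: Lq = λ²/(μ(μ-λ))
Need Lq ≤ 2.0, i.e. μ(μ-λ) ≥ λ²/2.0
μ² - 11.6μ - 134.56/2.0 ≥ 0  →  μ² - 11.6μ - 67.2800 ≥ 0
Quadratic formula (positive root): μ = [λ + √(λ² + 4×67.2800)]/2
Discriminant: 134.56 + 4×67.2800 = 403.6800, √403.6800 = 20.0918
μ ≥ (11.6 + 20.0918)/2 = 15.8459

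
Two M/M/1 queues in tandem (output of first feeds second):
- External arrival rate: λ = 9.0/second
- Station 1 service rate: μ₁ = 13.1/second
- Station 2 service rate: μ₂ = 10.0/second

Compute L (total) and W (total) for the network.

By Jackson's theorem, each station behaves as independent M/M/1.
Station 1: ρ₁ = 9.0/13.1 = 0.6870, L₁ = ρ₁/(1-ρ₁) = λ/(μ₁-λ) = 9.0/4.10 = 2.1951
Station 2: ρ₂ = 9.0/10.0 = 0.9000, L₂ = ρ₂/(1-ρ₂) = λ/(μ₂-λ) = 9.0/1.00 = 9.0000
Total: L = L₁ + L₂ = 2.1951 + 9.0000 = 11.1951
W = L/λ = 11.1951/9.0 = 1.2439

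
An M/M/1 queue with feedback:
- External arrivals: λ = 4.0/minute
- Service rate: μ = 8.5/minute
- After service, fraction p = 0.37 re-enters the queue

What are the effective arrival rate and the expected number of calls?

Effective arrival rate: λ_eff = λ/(1-p) = 4.0/(1-0.37) = 4.0/0.63 = 6.3492
ρ = λ_eff/μ = 6.3492/8.5 = 0.746965
L = ρ/(1-ρ) = 0.746965/(1-0.746965) = 2.9520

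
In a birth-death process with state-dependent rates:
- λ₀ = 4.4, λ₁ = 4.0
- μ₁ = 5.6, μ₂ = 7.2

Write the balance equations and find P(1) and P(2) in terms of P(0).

Balance equations:
State 0: λ₀P₀ = μ₁P₁ → P₁ = (λ₀/μ₁)P₀ = (4.4/5.6)P₀ = 0.7857P₀
State 1: P₂ = (λ₀λ₁)/(μ₁μ₂)P₀ = (4.4×4.0)/(5.6×7.2)P₀ = 0.4365P₀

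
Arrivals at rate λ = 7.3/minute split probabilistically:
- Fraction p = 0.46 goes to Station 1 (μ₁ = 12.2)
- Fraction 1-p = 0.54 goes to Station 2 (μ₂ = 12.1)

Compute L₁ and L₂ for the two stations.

Effective rates: λ₁ = 7.3×0.46 = 3.358, λ₂ = 7.3×0.54 = 3.942
Station 1: ρ₁ = 3.358/12.2 = 0.27525, L₁ = ρ₁/(1-ρ₁) = 0.27525/(1-0.27525) = 0.3798
Station 2: ρ₂ = 3.942/12.1 = 0.3258, L₂ = ρ₂/(1-ρ₂) = 0.3258/(1-0.3258) = 0.4832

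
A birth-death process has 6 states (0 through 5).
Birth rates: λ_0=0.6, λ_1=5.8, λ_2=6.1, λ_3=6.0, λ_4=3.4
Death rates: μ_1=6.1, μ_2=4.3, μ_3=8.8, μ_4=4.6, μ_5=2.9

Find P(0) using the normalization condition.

Ratios P(n)/P(0) = (λ₀···λₙ₋₁)/(μ₁···μₙ):
P(1)/P(0) = (0.6)/(6.1) = 0.09836
P(2)/P(0) = (0.6×5.8)/(6.1×4.3) = 0.1327
P(3)/P(0) = (0.6×5.8×6.1)/(6.1×4.3×8.8) = 0.09197
P(4)/P(0) = (0.6×5.8×6.1×6.0)/(6.1×4.3×8.8×4.6) = 0.1200
P(5)/P(0) = (0.6×5.8×6.1×6.0×3.4)/(6.1×4.3×8.8×4.6×2.9) = 0.1406

Normalization: ∑ P(n) = 1
P(0) × (1.0000 + 0.09836 + 0.1327 + 0.09197 + 0.1200 + 0.1406) = 1
P(0) × 1.5836 = 1
P(0) = 1/1.5836 = 0.6315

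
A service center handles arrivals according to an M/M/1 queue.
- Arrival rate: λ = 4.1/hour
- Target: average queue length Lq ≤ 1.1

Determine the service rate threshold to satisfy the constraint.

For M/M/1: Lq = λ²/(μ(μ-λ))
Need Lq ≤ 1.1, i.e. μ(μ-λ) ≥ λ²/1.1
μ² - 4.1μ - 16.81/1.1 ≥ 0  →  μ² - 4.1μ - 15.28182 ≥ 0
Quadratic formula (positive root): μ = [λ + √(λ² + 4×15.28182)]/2
Discriminant: 16.81 + 4×15.28182 = 77.9373, √77.9373 = 8.8282
μ ≥ (4.1 + 8.8282)/2 = 6.4641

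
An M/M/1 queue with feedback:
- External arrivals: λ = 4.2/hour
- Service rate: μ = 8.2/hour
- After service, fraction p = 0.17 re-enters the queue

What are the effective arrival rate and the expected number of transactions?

Effective arrival rate: λ_eff = λ/(1-p) = 4.2/(1-0.17) = 4.2/0.83 = 5.060241
ρ = λ_eff/μ = 5.060241/8.2 = 0.617103
L = ρ/(1-ρ) = 0.617103/(1-0.617103) = 1.6117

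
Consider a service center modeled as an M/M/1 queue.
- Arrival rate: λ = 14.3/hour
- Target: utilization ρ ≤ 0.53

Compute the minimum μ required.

ρ = λ/μ, so μ = λ/ρ
μ ≥ 14.3/0.53 = 26.9811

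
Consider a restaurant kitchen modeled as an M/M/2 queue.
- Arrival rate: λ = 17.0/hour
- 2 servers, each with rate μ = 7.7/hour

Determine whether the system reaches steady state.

Stability requires ρ = λ/(cμ) < 1
ρ = 17.0/(2 × 7.7) = 17.0/15.40 = 1.1039
Since 1.1039 ≥ 1, the system is UNSTABLE.
Need c > λ/μ = 17.0/7.7 = 2.21.
Minimum servers needed: c = 3.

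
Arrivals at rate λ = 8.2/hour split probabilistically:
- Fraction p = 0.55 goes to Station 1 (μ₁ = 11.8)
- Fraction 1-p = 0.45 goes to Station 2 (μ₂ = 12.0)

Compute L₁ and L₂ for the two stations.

Effective rates: λ₁ = 8.2×0.55 = 4.51, λ₂ = 8.2×0.45 = 3.69
Station 1: ρ₁ = 4.51/11.8 = 0.382203, L₁ = ρ₁/(1-ρ₁) = 0.382203/(1-0.382203) = 0.6187
Station 2: ρ₂ = 3.69/12.0 = 0.3075, L₂ = ρ₂/(1-ρ₂) = 0.3075/(1-0.3075) = 0.4440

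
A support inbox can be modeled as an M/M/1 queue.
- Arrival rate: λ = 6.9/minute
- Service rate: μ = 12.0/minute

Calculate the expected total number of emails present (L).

ρ = λ/μ = 6.9/12.0 = 0.5750
For M/M/1: L = λ/(μ-λ)
L = 6.9/(12.0-6.9) = 6.9/5.10
L = 1.3529 emails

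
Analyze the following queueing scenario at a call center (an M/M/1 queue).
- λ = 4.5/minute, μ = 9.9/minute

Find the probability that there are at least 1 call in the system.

ρ = λ/μ = 4.5/9.9 = 0.4545
P(N ≥ n) = ρⁿ
P(N ≥ 1) = 0.4545^1
P(N ≥ 1) = 0.4545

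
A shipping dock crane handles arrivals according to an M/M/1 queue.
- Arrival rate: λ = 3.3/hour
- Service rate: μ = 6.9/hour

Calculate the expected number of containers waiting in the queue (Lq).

ρ = λ/μ = 3.3/6.9 = 0.4783
For M/M/1: Lq = λ²/(μ(μ-λ))
Lq = 10.89/(6.9 × 3.60)
Lq = 0.4384 containers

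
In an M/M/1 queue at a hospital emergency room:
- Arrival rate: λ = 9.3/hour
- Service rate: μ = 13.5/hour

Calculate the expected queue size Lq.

ρ = λ/μ = 9.3/13.5 = 0.6889
For M/M/1: Lq = λ²/(μ(μ-λ))
Lq = 86.49/(13.5 × 4.20)
Lq = 1.5254 patients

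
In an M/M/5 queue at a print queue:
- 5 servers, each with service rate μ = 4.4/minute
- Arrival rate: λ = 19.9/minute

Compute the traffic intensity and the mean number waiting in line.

Traffic intensity: ρ = λ/(cμ) = 19.9/(5×4.4) = 0.9045
Since ρ = 0.9045 < 1, system is stable.
Offered load a = λ/μ = cρ = 19.9/4.4 = 4.5227
P₀ = [ Σₙ₌₀^4 aⁿ/n! + a^5/(5!(1-ρ)) ]⁻¹
Σ = a^0/0! + a^1/1! + a^2/2! + a^3/3! + a^4/4! = 1.000000 + 4.522727 + 10.22753 + 15.41878 + 17.43373 = 48.6028
a^5/(5!(1-ρ)) = 1892.3523/(120 × 0.0954545) = 165.2054
P₀ = 1/(48.6028 + 165.2054) = 0.004677
Lq = P₀·a^5·ρ / (5!(1-ρ)²) = 0.0046771 × 1892.3523 × 0.90455 / (120 × 0.0091116) = 7.3221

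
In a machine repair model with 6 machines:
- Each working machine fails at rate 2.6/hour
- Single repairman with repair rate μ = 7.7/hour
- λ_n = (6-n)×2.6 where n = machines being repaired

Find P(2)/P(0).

P(2)/P(0) = ∏_{i=0}^{2-1} λ_i/μ_{i+1}
= (6-0)×2.6/7.7 × (6-1)×2.6/7.7
= 3.4205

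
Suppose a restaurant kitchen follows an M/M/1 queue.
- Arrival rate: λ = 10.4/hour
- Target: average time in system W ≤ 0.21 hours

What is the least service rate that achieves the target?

For M/M/1: W = 1/(μ-λ)
Need W ≤ 0.21, so 1/(μ-λ) ≤ 0.21
μ - λ ≥ 1/0.21 = 4.7619
μ ≥ 10.4 + 4.7619 = 15.1619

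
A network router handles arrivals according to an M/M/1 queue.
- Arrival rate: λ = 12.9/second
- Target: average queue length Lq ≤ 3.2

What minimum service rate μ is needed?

For M/M/1: Lq = λ²/(μ(μ-λ))
Need Lq ≤ 3.2, i.e. μ(μ-λ) ≥ λ²/3.2
μ² - 12.9μ - 166.41/3.2 ≥ 0  →  μ² - 12.9μ - 52.00312 ≥ 0
Quadratic formula (positive root): μ = [λ + √(λ² + 4×52.00312)]/2
Discriminant: 166.41 + 4×52.00312 = 374.4225, √374.4225 = 19.3500
μ ≥ (12.9 + 19.3500)/2 = 16.1250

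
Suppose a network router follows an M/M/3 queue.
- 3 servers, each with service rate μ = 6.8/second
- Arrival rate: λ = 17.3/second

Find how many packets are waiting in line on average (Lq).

Traffic intensity: ρ = λ/(cμ) = 17.3/(3×6.8) = 0.8480
Since ρ = 0.8480 < 1, system is stable.
Offered load a = λ/μ = cρ = 17.3/6.8 = 2.5441
P₀ = [ Σₙ₌₀^2 aⁿ/n! + a^3/(3!(1-ρ)) ]⁻¹
Σ = a^0/0! + a^1/1! + a^2/2! = 1.0000 + 2.5441 + 3.2363 = 6.7804
a^3/(3!(1-ρ)) = 16.46689/(6 × 0.1519608) = 18.0605
P₀ = 1/(6.7804 + 18.0605) = 0.04026
Lq = P₀·a^3·ρ / (3!(1-ρ)²) = 0.040256 × 16.4669 × 0.84804 / (6 × 0.023092) = 4.0574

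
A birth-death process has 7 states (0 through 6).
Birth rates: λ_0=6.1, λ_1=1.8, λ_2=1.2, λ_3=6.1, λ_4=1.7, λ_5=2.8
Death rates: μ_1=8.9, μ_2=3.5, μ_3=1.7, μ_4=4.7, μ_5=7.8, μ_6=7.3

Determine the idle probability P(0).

Ratios P(n)/P(0) = (λ₀···λₙ₋₁)/(μ₁···μₙ):
P(1)/P(0) = (6.1)/(8.9) = 0.6854
P(2)/P(0) = (6.1×1.8)/(8.9×3.5) = 0.3525
P(3)/P(0) = (6.1×1.8×1.2)/(8.9×3.5×1.7) = 0.2488
P(4)/P(0) = (6.1×1.8×1.2×6.1)/(8.9×3.5×1.7×4.7) = 0.3229
P(5)/P(0) = (6.1×1.8×1.2×6.1×1.7)/(8.9×3.5×1.7×4.7×7.8) = 0.07038
P(6)/P(0) = (6.1×1.8×1.2×6.1×1.7×2.8)/(8.9×3.5×1.7×4.7×7.8×7.3) = 0.02700

Normalization: ∑ P(n) = 1
P(0) × (1.0000 + 0.6854 + 0.3525 + 0.2488 + 0.3229 + 0.07038 + 0.02700) = 1
P(0) × 2.7070 = 1
P(0) = 1/2.7070 = 0.3694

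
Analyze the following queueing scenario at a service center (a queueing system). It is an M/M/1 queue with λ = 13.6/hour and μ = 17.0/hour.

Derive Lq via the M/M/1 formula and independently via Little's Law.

Method 1 (direct): Lq = λ²/(μ(μ-λ)) = 184.96/(17.0 × 3.40) = 3.2000

Method 2 (Little's Law):
W = 1/(μ-λ) = 1/3.40 = 0.294118
Wq = W - 1/μ = 0.294118 - 0.0588235 = 0.235294
Lq = λWq = 13.6 × 0.235294 = 3.2000 ✔ (matches Method 1)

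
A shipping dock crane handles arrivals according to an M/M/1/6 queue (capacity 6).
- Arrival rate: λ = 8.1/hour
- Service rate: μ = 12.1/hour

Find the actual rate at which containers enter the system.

ρ = λ/μ = 8.1/12.1 = 0.66942
P₀ = (1-ρ)/(1-ρ^(K+1)) = (1-0.66942)/(1-0.66942^7) = 0.3306/0.9398 = 0.3518
P_K = P₀×ρ^K = 0.3518 × 0.66942^6 = 0.3518 × 0.08999 = 0.03166
λ_eff = λ(1-P_K) = 8.1 × (1 - 0.03166) = 8.1 × 0.96834 = 7.8436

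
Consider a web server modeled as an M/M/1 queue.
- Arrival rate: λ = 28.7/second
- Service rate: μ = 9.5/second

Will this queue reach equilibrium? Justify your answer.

Stability requires ρ = λ/(cμ) < 1
ρ = 28.7/(1 × 9.5) = 28.7/9.50 = 3.0211
Since 3.0211 ≥ 1, the system is UNSTABLE.
Queue grows without bound. Need μ > λ = 28.7.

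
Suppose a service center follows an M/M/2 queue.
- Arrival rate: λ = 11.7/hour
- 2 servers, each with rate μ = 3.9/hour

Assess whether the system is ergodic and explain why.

Stability requires ρ = λ/(cμ) < 1
ρ = 11.7/(2 × 3.9) = 11.7/7.80 = 1.5000
Since 1.5000 ≥ 1, the system is UNSTABLE.
Need c > λ/μ = 11.7/3.9 = 3.00.
Minimum servers needed: c = 4.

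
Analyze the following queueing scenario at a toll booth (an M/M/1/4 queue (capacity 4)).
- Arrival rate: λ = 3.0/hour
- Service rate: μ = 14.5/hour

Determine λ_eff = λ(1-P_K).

ρ = λ/μ = 3.0/14.5 = 0.2069
P₀ = (1-ρ)/(1-ρ^(K+1)) = (1-0.2069)/(1-0.2069^5) = 0.7931/0.9996 = 0.7934
P_K = P₀×ρ^K = 0.7934 × 0.2069^4 = 0.7934 × 0.001832 = 0.001454
λ_eff = λ(1-P_K) = 3.0 × (1 - 0.001454) = 3.0 × 0.998546 = 2.9956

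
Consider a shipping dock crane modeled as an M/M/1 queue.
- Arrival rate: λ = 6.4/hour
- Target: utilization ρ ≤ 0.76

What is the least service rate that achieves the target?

ρ = λ/μ, so μ = λ/ρ
μ ≥ 6.4/0.76 = 8.4211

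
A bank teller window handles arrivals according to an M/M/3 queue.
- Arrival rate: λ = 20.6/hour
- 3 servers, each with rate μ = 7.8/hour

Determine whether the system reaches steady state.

Stability requires ρ = λ/(cμ) < 1
ρ = 20.6/(3 × 7.8) = 20.6/23.40 = 0.8803
Since 0.8803 < 1, the system is STABLE.
The servers are busy 88.03% of the time.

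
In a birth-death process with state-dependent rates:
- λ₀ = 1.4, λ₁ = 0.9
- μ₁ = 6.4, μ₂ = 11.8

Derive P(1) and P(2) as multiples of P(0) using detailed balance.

Balance equations:
State 0: λ₀P₀ = μ₁P₁ → P₁ = (λ₀/μ₁)P₀ = (1.4/6.4)P₀ = 0.2187P₀
State 1: P₂ = (λ₀λ₁)/(μ₁μ₂)P₀ = (1.4×0.9)/(6.4×11.8)P₀ = 0.01668P₀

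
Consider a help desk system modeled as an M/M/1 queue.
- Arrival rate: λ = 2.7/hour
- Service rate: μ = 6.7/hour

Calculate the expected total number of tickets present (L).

ρ = λ/μ = 2.7/6.7 = 0.4030
For M/M/1: L = λ/(μ-λ)
L = 2.7/(6.7-2.7) = 2.7/4.00
L = 0.6750 tickets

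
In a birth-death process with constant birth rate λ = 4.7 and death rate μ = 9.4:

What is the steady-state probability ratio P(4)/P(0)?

For constant rates: P(n)/P(0) = (λ/μ)^n
P(4)/P(0) = (4.7/9.4)^4 = 0.5000^4 = 0.06250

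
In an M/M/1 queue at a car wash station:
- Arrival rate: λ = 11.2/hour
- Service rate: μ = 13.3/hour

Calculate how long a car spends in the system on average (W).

First, compute utilization: ρ = λ/μ = 11.2/13.3 = 0.8421
For M/M/1: W = 1/(μ-λ)
W = 1/(13.3-11.2) = 1/2.10
W = 0.4762 hours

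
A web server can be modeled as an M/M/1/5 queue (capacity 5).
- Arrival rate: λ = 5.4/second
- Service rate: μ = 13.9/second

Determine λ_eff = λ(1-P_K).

ρ = λ/μ = 5.4/13.9 = 0.38849
P₀ = (1-ρ)/(1-ρ^(K+1)) = (1-0.38849)/(1-0.38849^6) = 0.6115/0.9966 = 0.6136
P_K = P₀×ρ^K = 0.6136 × 0.38849^5 = 0.6136 × 0.008849 = 0.005430
λ_eff = λ(1-P_K) = 5.4 × (1 - 0.005430) = 5.4 × 0.99457 = 5.3707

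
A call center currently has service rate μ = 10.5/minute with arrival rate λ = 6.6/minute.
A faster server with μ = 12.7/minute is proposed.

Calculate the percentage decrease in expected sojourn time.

System 1: ρ₁ = 6.6/10.5 = 0.6286, W₁ = 1/(10.5-6.6) = 0.25641
System 2: ρ₂ = 6.6/12.7 = 0.5197, W₂ = 1/(12.7-6.6) = 0.16393
Improvement: (W₁-W₂)/W₁ = (0.25641-0.16393)/0.25641 = 36.07%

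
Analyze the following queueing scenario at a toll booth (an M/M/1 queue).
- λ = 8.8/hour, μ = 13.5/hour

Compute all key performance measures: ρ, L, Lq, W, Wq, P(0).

Step 1: ρ = λ/μ = 8.8/13.5 = 0.6519
Step 2: L = λ/(μ-λ) = 8.8/4.70 = 1.8723
Step 3: Lq = λ²/(μ(μ-λ)) = 77.44/(13.5×4.70) = 1.2205
Step 4: W = 1/(μ-λ) = 1/4.70 = 0.212766
Step 5: Wq = λ/(μ(μ-λ)) = 8.8/(13.5×4.70) = 0.1387
Step 6: P(0) = 1-ρ = 0.3481
Verify: L = λW = 8.8×0.212766 = 1.8723 ✔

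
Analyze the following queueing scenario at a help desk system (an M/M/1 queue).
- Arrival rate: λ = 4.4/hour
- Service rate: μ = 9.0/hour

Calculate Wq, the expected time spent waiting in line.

First, compute utilization: ρ = λ/μ = 4.4/9.0 = 0.4889
For M/M/1: Wq = λ/(μ(μ-λ))
Wq = 4.4/(9.0 × (9.0-4.4))
Wq = 4.4/(9.0 × 4.60)
Wq = 0.1063 hours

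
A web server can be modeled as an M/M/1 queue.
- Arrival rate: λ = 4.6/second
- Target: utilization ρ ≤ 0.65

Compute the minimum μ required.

ρ = λ/μ, so μ = λ/ρ
μ ≥ 4.6/0.65 = 7.0769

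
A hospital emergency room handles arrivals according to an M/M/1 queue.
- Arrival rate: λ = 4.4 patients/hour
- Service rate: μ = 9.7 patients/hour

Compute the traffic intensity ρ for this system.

Server utilization: ρ = λ/μ
ρ = 4.4/9.7 = 0.4536
The server is busy 45.36% of the time.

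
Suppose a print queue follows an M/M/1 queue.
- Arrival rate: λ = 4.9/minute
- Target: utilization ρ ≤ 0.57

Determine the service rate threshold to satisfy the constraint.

ρ = λ/μ, so μ = λ/ρ
μ ≥ 4.9/0.57 = 8.5965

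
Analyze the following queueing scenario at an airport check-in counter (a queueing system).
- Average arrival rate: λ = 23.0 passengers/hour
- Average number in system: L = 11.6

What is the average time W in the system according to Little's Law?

Little's Law: L = λW, so W = L/λ
W = 11.6/23.0 = 0.5043 hours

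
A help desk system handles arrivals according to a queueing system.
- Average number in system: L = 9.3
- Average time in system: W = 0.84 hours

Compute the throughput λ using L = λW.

Little's Law: L = λW, so λ = L/W
λ = 9.3/0.84 = 11.0714 tickets/hour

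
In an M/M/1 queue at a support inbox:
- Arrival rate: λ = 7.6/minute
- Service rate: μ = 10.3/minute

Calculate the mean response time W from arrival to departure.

First, compute utilization: ρ = λ/μ = 7.6/10.3 = 0.7379
For M/M/1: W = 1/(μ-λ)
W = 1/(10.3-7.6) = 1/2.70
W = 0.3704 minutes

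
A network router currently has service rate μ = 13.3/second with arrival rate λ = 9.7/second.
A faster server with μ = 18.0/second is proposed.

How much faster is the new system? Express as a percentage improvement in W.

System 1: ρ₁ = 9.7/13.3 = 0.7293, W₁ = 1/(13.3-9.7) = 0.27778
System 2: ρ₂ = 9.7/18.0 = 0.5389, W₂ = 1/(18.0-9.7) = 0.12048
Improvement: (W₁-W₂)/W₁ = (0.27778-0.12048)/0.27778 = 56.63%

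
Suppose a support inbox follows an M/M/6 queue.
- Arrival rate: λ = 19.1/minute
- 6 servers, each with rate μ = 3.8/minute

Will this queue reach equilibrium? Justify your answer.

Stability requires ρ = λ/(cμ) < 1
ρ = 19.1/(6 × 3.8) = 19.1/22.80 = 0.8377
Since 0.8377 < 1, the system is STABLE.
The servers are busy 83.77% of the time.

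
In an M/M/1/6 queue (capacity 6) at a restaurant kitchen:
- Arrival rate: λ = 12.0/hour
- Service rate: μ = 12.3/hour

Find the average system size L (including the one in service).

ρ = λ/μ = 12.0/12.3 = 0.97561
P₀ = (1-ρ)/(1-ρ^(K+1)) = (1-0.97561)/(1-0.97561^7) = 0.02439/0.1587 = 0.1537
P_K = P₀×ρ^K = 0.1537 × 0.97561^6 = 0.1537 × 0.8623 = 0.1325
L = ρ[1 - (K+1)ρ^K + Kρ^(K+1)] / [(1-ρ)(1-ρ^(K+1))]
L = 0.97561 × (1 - 7×0.86229816 + 6×0.84126671) / ((1 - 0.97561) × (1 - 0.84126671)) = 2.9013 orders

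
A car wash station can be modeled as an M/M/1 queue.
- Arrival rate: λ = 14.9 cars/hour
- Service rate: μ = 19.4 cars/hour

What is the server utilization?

Server utilization: ρ = λ/μ
ρ = 14.9/19.4 = 0.7680
The server is busy 76.80% of the time.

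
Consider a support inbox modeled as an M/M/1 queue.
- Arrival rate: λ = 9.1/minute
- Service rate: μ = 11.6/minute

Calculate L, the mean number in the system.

ρ = λ/μ = 9.1/11.6 = 0.7845
For M/M/1: L = λ/(μ-λ)
L = 9.1/(11.6-9.1) = 9.1/2.50
L = 3.6400 emails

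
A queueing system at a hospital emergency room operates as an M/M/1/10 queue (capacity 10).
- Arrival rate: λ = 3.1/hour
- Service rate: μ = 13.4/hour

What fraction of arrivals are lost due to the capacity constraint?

ρ = λ/μ = 3.1/13.4 = 0.23134
P₀ = (1-ρ)/(1-ρ^(K+1)) = (1-0.23134)/(1-0.23134^11) = 0.7687/1.0000 = 0.7687
P_K = P₀×ρ^K = 0.7687 × 0.23134^10 = 0.7687 × 4.390e-07 = 3.375e-07
Blocking probability = 0.00003375%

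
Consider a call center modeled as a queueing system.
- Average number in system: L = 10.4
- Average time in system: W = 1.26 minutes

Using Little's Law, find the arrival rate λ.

Little's Law: L = λW, so λ = L/W
λ = 10.4/1.26 = 8.2540 calls/minute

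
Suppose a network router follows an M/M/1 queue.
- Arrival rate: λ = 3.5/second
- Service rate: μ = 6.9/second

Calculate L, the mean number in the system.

ρ = λ/μ = 3.5/6.9 = 0.5072
For M/M/1: L = λ/(μ-λ)
L = 3.5/(6.9-3.5) = 3.5/3.40
L = 1.0294 packets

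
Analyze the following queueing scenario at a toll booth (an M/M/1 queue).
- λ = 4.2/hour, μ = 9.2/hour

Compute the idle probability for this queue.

ρ = λ/μ = 4.2/9.2 = 0.4565
P(0) = 1 - ρ = 1 - 0.4565 = 0.5435
The server is idle 54.35% of the time.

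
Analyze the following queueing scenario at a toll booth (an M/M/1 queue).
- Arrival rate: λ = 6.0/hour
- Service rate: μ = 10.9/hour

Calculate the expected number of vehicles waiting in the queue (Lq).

ρ = λ/μ = 6.0/10.9 = 0.5505
For M/M/1: Lq = λ²/(μ(μ-λ))
Lq = 36.00/(10.9 × 4.90)
Lq = 0.6740 vehicles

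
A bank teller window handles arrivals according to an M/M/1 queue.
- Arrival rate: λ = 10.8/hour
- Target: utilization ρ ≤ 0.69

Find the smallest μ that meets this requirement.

ρ = λ/μ, so μ = λ/ρ
μ ≥ 10.8/0.69 = 15.6522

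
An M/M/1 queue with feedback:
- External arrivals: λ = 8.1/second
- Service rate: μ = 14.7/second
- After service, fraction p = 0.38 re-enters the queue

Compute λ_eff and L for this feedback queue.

Effective arrival rate: λ_eff = λ/(1-p) = 8.1/(1-0.38) = 8.1/0.62 = 13.06452
ρ = λ_eff/μ = 13.06452/14.7 = 0.888743
L = ρ/(1-ρ) = 0.888743/(1-0.888743) = 7.9882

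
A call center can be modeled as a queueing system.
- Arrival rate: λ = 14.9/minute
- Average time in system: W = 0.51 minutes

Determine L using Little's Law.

Little's Law: L = λW
L = 14.9 × 0.51 = 7.5990 calls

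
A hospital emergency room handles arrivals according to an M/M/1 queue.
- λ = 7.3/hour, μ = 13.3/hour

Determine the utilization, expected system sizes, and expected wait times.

Step 1: ρ = λ/μ = 7.3/13.3 = 0.5489
Step 2: L = λ/(μ-λ) = 7.3/6.00 = 1.2167
Step 3: Lq = λ²/(μ(μ-λ)) = 53.29/(13.3×6.00) = 0.6678
Step 4: W = 1/(μ-λ) = 1/6.00 = 0.16667
Step 5: Wq = λ/(μ(μ-λ)) = 7.3/(13.3×6.00) = 0.09148
Step 6: P(0) = 1-ρ = 0.4511
Verify: L = λW = 7.3×0.16667 = 1.2167 ✔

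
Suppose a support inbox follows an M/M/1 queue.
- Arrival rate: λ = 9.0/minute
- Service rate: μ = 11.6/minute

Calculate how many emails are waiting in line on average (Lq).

ρ = λ/μ = 9.0/11.6 = 0.7759
For M/M/1: Lq = λ²/(μ(μ-λ))
Lq = 81.00/(11.6 × 2.60)
Lq = 2.6857 emails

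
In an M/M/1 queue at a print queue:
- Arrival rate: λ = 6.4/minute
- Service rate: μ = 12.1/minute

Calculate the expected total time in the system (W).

First, compute utilization: ρ = λ/μ = 6.4/12.1 = 0.5289
For M/M/1: W = 1/(μ-λ)
W = 1/(12.1-6.4) = 1/5.70
W = 0.1754 minutes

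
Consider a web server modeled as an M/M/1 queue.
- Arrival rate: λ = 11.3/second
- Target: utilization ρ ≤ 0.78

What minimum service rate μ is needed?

ρ = λ/μ, so μ = λ/ρ
μ ≥ 11.3/0.78 = 14.4872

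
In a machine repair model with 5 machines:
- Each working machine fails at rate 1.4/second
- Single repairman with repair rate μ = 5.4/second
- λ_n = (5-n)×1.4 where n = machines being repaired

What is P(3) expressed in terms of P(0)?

P(3)/P(0) = ∏_{i=0}^{3-1} λ_i/μ_{i+1}
= (5-0)×1.4/5.4 × (5-1)×1.4/5.4 × (5-2)×1.4/5.4
= 1.0456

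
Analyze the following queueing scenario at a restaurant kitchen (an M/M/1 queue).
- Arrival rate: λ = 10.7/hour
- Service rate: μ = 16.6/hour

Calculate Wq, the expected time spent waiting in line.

First, compute utilization: ρ = λ/μ = 10.7/16.6 = 0.6446
For M/M/1: Wq = λ/(μ(μ-λ))
Wq = 10.7/(16.6 × (16.6-10.7))
Wq = 10.7/(16.6 × 5.90)
Wq = 0.1093 hours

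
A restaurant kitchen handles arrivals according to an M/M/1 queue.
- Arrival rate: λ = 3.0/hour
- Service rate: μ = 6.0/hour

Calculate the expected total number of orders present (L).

ρ = λ/μ = 3.0/6.0 = 0.5000
For M/M/1: L = λ/(μ-λ)
L = 3.0/(6.0-3.0) = 3.0/3.00
L = 1.0000 orders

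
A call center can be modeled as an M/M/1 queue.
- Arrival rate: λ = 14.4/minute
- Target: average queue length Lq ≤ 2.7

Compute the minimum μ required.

For M/M/1: Lq = λ²/(μ(μ-λ))
Need Lq ≤ 2.7, i.e. μ(μ-λ) ≥ λ²/2.7
μ² - 14.4μ - 207.36/2.7 ≥ 0  →  μ² - 14.4μ - 76.8000 ≥ 0
Quadratic formula (positive root): μ = [λ + √(λ² + 4×76.8000)]/2
Discriminant: 207.36 + 4×76.8000 = 514.5600, √514.5600 = 22.68392
μ ≥ (14.4 + 22.68392)/2 = 18.5420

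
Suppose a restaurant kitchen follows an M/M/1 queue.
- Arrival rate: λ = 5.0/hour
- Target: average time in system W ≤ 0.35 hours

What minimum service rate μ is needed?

For M/M/1: W = 1/(μ-λ)
Need W ≤ 0.35, so 1/(μ-λ) ≤ 0.35
μ - λ ≥ 1/0.35 = 2.8571
μ ≥ 5.0 + 2.8571 = 7.8571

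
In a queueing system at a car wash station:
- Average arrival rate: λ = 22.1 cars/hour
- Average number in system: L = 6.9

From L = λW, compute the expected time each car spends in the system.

Little's Law: L = λW, so W = L/λ
W = 6.9/22.1 = 0.3122 hours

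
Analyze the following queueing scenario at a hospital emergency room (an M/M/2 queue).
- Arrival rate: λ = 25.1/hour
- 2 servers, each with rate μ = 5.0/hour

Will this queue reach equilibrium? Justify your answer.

Stability requires ρ = λ/(cμ) < 1
ρ = 25.1/(2 × 5.0) = 25.1/10.00 = 2.5100
Since 2.5100 ≥ 1, the system is UNSTABLE.
Need c > λ/μ = 25.1/5.0 = 5.02.
Minimum servers needed: c = 6.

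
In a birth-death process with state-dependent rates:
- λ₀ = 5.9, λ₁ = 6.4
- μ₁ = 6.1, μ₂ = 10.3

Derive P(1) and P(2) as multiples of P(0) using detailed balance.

Balance equations:
State 0: λ₀P₀ = μ₁P₁ → P₁ = (λ₀/μ₁)P₀ = (5.9/6.1)P₀ = 0.9672P₀
State 1: P₂ = (λ₀λ₁)/(μ₁μ₂)P₀ = (5.9×6.4)/(6.1×10.3)P₀ = 0.6010P₀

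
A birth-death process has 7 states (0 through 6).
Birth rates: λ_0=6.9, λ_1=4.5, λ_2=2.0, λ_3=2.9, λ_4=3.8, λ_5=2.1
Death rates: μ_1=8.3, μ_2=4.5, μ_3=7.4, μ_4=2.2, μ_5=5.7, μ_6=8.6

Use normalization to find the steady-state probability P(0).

Ratios P(n)/P(0) = (λ₀···λₙ₋₁)/(μ₁···μₙ):
P(1)/P(0) = (6.9)/(8.3) = 0.83133
P(2)/P(0) = (6.9×4.5)/(8.3×4.5) = 0.83133
P(3)/P(0) = (6.9×4.5×2.0)/(8.3×4.5×7.4) = 0.22468
P(4)/P(0) = (6.9×4.5×2.0×2.9)/(8.3×4.5×7.4×2.2) = 0.29617
P(5)/P(0) = (6.9×4.5×2.0×2.9×3.8)/(8.3×4.5×7.4×2.2×5.7) = 0.19745
P(6)/P(0) = (6.9×4.5×2.0×2.9×3.8×2.1)/(8.3×4.5×7.4×2.2×5.7×8.6) = 0.048214

Normalization: ∑ P(n) = 1
P(0) × (1.0000 + 0.83133 + 0.83133 + 0.22468 + 0.29617 + 0.19745 + 0.048214) = 1
P(0) × 3.4292 = 1
P(0) = 1/3.4292 = 0.2916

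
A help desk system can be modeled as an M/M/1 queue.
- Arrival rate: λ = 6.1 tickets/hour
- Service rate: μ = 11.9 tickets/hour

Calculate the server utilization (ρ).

Server utilization: ρ = λ/μ
ρ = 6.1/11.9 = 0.5126
The server is busy 51.26% of the time.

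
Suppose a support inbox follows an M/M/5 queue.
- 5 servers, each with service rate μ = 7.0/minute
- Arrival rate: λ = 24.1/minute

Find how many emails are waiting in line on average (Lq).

Traffic intensity: ρ = λ/(cμ) = 24.1/(5×7.0) = 0.6886
Since ρ = 0.6886 < 1, system is stable.
Offered load a = λ/μ = cρ = 24.1/7.0 = 3.4429
P₀ = [ Σₙ₌₀^4 aⁿ/n! + a^5/(5!(1-ρ)) ]⁻¹
Σ = a^0/0! + a^1/1! + a^2/2! + a^3/3! + a^4/4! = 1.0000 + 3.4429 + 5.9266 + 6.8015 + 5.8542 = 23.0252
a^5/(5!(1-ρ)) = 483.7211/(120 × 0.311429) = 12.9436
P₀ = 1/(23.0252 + 12.9436) = 0.02780
Lq = P₀·a^5·ρ / (5!(1-ρ)²) = 0.02780 × 483.7211 × 0.6886 / (120 × 0.09699) = 0.7956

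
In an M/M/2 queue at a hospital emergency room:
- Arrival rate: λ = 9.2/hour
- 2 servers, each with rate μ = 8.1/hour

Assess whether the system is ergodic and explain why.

Stability requires ρ = λ/(cμ) < 1
ρ = 9.2/(2 × 8.1) = 9.2/16.20 = 0.5679
Since 0.5679 < 1, the system is STABLE.
The servers are busy 56.79% of the time.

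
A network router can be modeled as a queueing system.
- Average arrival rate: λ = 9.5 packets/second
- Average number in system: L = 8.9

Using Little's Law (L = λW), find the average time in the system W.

Little's Law: L = λW, so W = L/λ
W = 8.9/9.5 = 0.9368 seconds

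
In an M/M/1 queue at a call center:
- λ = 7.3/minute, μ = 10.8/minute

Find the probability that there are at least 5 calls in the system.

ρ = λ/μ = 7.3/10.8 = 0.6759
P(N ≥ n) = ρⁿ
P(N ≥ 5) = 0.6759^5
P(N ≥ 5) = 0.1411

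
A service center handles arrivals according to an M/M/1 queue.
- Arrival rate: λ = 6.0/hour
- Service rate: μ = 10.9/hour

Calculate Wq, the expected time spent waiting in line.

First, compute utilization: ρ = λ/μ = 6.0/10.9 = 0.5505
For M/M/1: Wq = λ/(μ(μ-λ))
Wq = 6.0/(10.9 × (10.9-6.0))
Wq = 6.0/(10.9 × 4.90)
Wq = 0.1123 hours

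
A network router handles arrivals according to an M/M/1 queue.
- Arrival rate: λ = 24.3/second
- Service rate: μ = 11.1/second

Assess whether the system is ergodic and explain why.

Stability requires ρ = λ/(cμ) < 1
ρ = 24.3/(1 × 11.1) = 24.3/11.10 = 2.1892
Since 2.1892 ≥ 1, the system is UNSTABLE.
Queue grows without bound. Need μ > λ = 24.3.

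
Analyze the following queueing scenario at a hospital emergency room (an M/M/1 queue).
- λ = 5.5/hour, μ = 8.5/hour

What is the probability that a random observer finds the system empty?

ρ = λ/μ = 5.5/8.5 = 0.6471
P(0) = 1 - ρ = 1 - 0.6471 = 0.3529
The server is idle 35.29% of the time.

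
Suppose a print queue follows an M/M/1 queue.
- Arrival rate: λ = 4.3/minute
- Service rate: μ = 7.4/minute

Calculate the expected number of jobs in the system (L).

ρ = λ/μ = 4.3/7.4 = 0.5811
For M/M/1: L = λ/(μ-λ)
L = 4.3/(7.4-4.3) = 4.3/3.10
L = 1.3871 jobs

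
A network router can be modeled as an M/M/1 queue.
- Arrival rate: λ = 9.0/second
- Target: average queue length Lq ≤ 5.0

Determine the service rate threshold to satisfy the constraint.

For M/M/1: Lq = λ²/(μ(μ-λ))
Need Lq ≤ 5.0, i.e. μ(μ-λ) ≥ λ²/5.0
μ² - 9.0μ - 81.00/5.0 ≥ 0  →  μ² - 9.0μ - 16.2000 ≥ 0
Quadratic formula (positive root): μ = [λ + √(λ² + 4×16.2000)]/2
Discriminant: 81.00 + 4×16.2000 = 145.8000, √145.8000 = 12.0748
μ ≥ (9.0 + 12.0748)/2 = 10.5374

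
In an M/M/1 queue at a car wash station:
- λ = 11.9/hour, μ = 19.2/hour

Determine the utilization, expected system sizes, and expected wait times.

Step 1: ρ = λ/μ = 11.9/19.2 = 0.6198
Step 2: L = λ/(μ-λ) = 11.9/7.30 = 1.6301
Step 3: Lq = λ²/(μ(μ-λ)) = 141.61/(19.2×7.30) = 1.0103
Step 4: W = 1/(μ-λ) = 1/7.30 = 0.136986
Step 5: Wq = λ/(μ(μ-λ)) = 11.9/(19.2×7.30) = 0.08490
Step 6: P(0) = 1-ρ = 0.3802
Verify: L = λW = 11.9×0.136986 = 1.6301 ✔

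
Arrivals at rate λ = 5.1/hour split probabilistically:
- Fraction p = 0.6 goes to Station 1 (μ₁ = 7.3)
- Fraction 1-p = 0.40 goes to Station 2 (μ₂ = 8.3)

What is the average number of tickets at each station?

Effective rates: λ₁ = 5.1×0.6 = 3.06, λ₂ = 5.1×0.40 = 2.04
Station 1: ρ₁ = 3.06/7.3 = 0.41918, L₁ = ρ₁/(1-ρ₁) = 0.41918/(1-0.41918) = 0.7217
Station 2: ρ₂ = 2.04/8.3 = 0.2458, L₂ = ρ₂/(1-ρ₂) = 0.2458/(1-0.2458) = 0.3259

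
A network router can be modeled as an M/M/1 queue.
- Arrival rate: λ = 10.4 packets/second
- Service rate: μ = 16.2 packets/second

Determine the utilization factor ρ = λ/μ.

Server utilization: ρ = λ/μ
ρ = 10.4/16.2 = 0.6420
The server is busy 64.20% of the time.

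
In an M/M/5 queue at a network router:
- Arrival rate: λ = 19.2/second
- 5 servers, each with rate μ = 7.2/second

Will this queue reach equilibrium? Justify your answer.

Stability requires ρ = λ/(cμ) < 1
ρ = 19.2/(5 × 7.2) = 19.2/36.00 = 0.5333
Since 0.5333 < 1, the system is STABLE.
The servers are busy 53.33% of the time.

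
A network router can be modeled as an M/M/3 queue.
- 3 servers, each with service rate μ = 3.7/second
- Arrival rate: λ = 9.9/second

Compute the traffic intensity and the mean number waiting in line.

Traffic intensity: ρ = λ/(cμ) = 9.9/(3×3.7) = 0.8919
Since ρ = 0.8919 < 1, system is stable.
Offered load a = λ/μ = cρ = 9.9/3.7 = 2.6757
P₀ = [ Σₙ₌₀^2 aⁿ/n! + a^3/(3!(1-ρ)) ]⁻¹
Σ = a^0/0! + a^1/1! + a^2/2! = 1.0000 + 2.6757 + 3.5796 = 7.2553
a^3/(3!(1-ρ)) = 19.1558/(6 × 0.108108) = 29.5319
P₀ = 1/(7.2553 + 29.5319) = 0.02718
Lq = P₀·a^3·ρ / (3!(1-ρ)²) = 0.0271834 × 19.1558 × 0.891892 / (6 × 0.0116874) = 6.6229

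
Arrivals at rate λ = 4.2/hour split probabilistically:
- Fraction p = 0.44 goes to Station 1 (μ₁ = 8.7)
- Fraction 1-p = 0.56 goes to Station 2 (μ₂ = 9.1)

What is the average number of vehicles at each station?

Effective rates: λ₁ = 4.2×0.44 = 1.848, λ₂ = 4.2×0.56 = 2.352
Station 1: ρ₁ = 1.848/8.7 = 0.2124, L₁ = ρ₁/(1-ρ₁) = 0.2124/(1-0.2124) = 0.2697
Station 2: ρ₂ = 2.352/9.1 = 0.25846, L₂ = ρ₂/(1-ρ₂) = 0.25846/(1-0.25846) = 0.3485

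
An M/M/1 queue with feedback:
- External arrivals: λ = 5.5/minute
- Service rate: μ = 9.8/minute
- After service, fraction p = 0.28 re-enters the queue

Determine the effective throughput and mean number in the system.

Effective arrival rate: λ_eff = λ/(1-p) = 5.5/(1-0.28) = 5.5/0.72 = 7.6389
ρ = λ_eff/μ = 7.6389/9.8 = 0.77948
L = ρ/(1-ρ) = 0.77948/(1-0.77948) = 3.5347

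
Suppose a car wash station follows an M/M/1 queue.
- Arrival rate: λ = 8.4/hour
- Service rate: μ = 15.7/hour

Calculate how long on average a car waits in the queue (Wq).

First, compute utilization: ρ = λ/μ = 8.4/15.7 = 0.5350
For M/M/1: Wq = λ/(μ(μ-λ))
Wq = 8.4/(15.7 × (15.7-8.4))
Wq = 8.4/(15.7 × 7.30)
Wq = 0.07329 hours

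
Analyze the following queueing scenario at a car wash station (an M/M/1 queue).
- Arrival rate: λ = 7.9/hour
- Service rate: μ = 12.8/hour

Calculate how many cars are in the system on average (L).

ρ = λ/μ = 7.9/12.8 = 0.6172
For M/M/1: L = λ/(μ-λ)
L = 7.9/(12.8-7.9) = 7.9/4.90
L = 1.6122 cars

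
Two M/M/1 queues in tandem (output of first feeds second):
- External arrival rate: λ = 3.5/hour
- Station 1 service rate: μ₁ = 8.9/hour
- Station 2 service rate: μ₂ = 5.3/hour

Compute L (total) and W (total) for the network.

By Jackson's theorem, each station behaves as independent M/M/1.
Station 1: ρ₁ = 3.5/8.9 = 0.3933, L₁ = ρ₁/(1-ρ₁) = λ/(μ₁-λ) = 3.5/5.40 = 0.64815
Station 2: ρ₂ = 3.5/5.3 = 0.6604, L₂ = ρ₂/(1-ρ₂) = λ/(μ₂-λ) = 3.5/1.80 = 1.9444
Total: L = L₁ + L₂ = 0.64815 + 1.9444 = 2.5926
W = L/λ = 2.5926/3.5 = 0.7407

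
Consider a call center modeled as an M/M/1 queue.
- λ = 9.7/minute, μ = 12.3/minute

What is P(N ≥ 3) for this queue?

ρ = λ/μ = 9.7/12.3 = 0.78862
P(N ≥ n) = ρⁿ
P(N ≥ 3) = 0.78862^3
P(N ≥ 3) = 0.4905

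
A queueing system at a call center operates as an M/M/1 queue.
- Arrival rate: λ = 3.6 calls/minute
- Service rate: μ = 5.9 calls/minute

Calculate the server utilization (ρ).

Server utilization: ρ = λ/μ
ρ = 3.6/5.9 = 0.6102
The server is busy 61.02% of the time.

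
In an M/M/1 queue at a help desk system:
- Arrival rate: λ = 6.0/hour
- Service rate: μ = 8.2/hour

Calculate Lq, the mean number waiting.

ρ = λ/μ = 6.0/8.2 = 0.7317
For M/M/1: Lq = λ²/(μ(μ-λ))
Lq = 36.00/(8.2 × 2.20)
Lq = 1.9956 tickets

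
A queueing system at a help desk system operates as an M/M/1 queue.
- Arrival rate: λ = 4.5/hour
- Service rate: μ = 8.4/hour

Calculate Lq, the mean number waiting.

ρ = λ/μ = 4.5/8.4 = 0.5357
For M/M/1: Lq = λ²/(μ(μ-λ))
Lq = 20.25/(8.4 × 3.90)
Lq = 0.6181 tickets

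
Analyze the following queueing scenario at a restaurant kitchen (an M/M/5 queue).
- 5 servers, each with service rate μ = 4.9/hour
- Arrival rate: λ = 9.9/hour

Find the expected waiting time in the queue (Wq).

Traffic intensity: ρ = λ/(cμ) = 9.9/(5×4.9) = 0.4041
Since ρ = 0.4041 < 1, system is stable.
Offered load a = λ/μ = cρ = 9.9/4.9 = 2.0204
P₀ = [ Σₙ₌₀^4 aⁿ/n! + a^5/(5!(1-ρ)) ]⁻¹
Σ = a^0/0! + a^1/1! + a^2/2! + a^3/3! + a^4/4! = 1.0000 + 2.0204 + 2.0410 + 1.3746 + 0.6943 = 7.1303
a^5/(5!(1-ρ)) = 33.6663/(120 × 0.5959) = 0.4708
P₀ = 1/(7.1303 + 0.4708) = 0.1316
Lq = P₀·a^5·ρ / (5!(1-ρ)²) = 0.13156 × 33.6663 × 0.40408 / (120 × 0.35512) = 0.04200
Wq = Lq/λ = 0.04200/9.9 = 0.004242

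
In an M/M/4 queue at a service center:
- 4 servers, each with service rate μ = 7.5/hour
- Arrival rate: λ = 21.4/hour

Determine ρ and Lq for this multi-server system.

Traffic intensity: ρ = λ/(cμ) = 21.4/(4×7.5) = 0.7133
Since ρ = 0.7133 < 1, system is stable.
Offered load a = λ/μ = cρ = 21.4/7.5 = 2.8533
P₀ = [ Σₙ₌₀^3 aⁿ/n! + a^4/(4!(1-ρ)) ]⁻¹
Σ = a^0/0! + a^1/1! + a^2/2! + a^3/3! = 1.0000 + 2.8533 + 4.0708 + 3.8717 = 11.7958
a^4/(4!(1-ρ)) = 66.2842/(24 × 0.286667) = 9.6343
P₀ = 1/(11.7958 + 9.6343) = 0.04666
Lq = P₀·a^4·ρ / (4!(1-ρ)²) = 0.046663 × 66.2842 × 0.71333 / (24 × 0.082178) = 1.1187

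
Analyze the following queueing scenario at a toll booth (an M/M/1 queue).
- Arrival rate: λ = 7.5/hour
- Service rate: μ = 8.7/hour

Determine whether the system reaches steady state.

Stability requires ρ = λ/(cμ) < 1
ρ = 7.5/(1 × 8.7) = 7.5/8.70 = 0.8621
Since 0.8621 < 1, the system is STABLE.
The server is busy 86.21% of the time.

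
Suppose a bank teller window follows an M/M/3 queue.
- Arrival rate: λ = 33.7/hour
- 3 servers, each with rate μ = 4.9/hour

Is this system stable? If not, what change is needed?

Stability requires ρ = λ/(cμ) < 1
ρ = 33.7/(3 × 4.9) = 33.7/14.70 = 2.2925
Since 2.2925 ≥ 1, the system is UNSTABLE.
Need c > λ/μ = 33.7/4.9 = 6.88.
Minimum servers needed: c = 7.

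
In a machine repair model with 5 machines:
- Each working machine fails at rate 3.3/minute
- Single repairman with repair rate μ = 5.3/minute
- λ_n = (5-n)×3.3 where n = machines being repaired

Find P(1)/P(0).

P(1)/P(0) = ∏_{i=0}^{1-1} λ_i/μ_{i+1}
= (5-0)×3.3/5.3
= 3.1132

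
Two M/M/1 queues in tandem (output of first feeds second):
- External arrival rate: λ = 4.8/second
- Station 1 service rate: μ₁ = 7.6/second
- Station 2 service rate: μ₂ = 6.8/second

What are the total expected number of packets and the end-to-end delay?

By Jackson's theorem, each station behaves as independent M/M/1.
Station 1: ρ₁ = 4.8/7.6 = 0.6316, L₁ = ρ₁/(1-ρ₁) = λ/(μ₁-λ) = 4.8/2.80 = 1.7143
Station 2: ρ₂ = 4.8/6.8 = 0.7059, L₂ = ρ₂/(1-ρ₂) = λ/(μ₂-λ) = 4.8/2.00 = 2.4000
Total: L = L₁ + L₂ = 1.7143 + 2.4000 = 4.1143
W = L/λ = 4.1143/4.8 = 0.8571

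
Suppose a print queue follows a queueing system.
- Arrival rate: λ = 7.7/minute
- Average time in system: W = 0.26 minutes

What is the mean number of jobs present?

Little's Law: L = λW
L = 7.7 × 0.26 = 2.0020 jobs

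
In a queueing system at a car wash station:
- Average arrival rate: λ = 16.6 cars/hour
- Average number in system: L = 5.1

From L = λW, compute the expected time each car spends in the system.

Little's Law: L = λW, so W = L/λ
W = 5.1/16.6 = 0.3072 hours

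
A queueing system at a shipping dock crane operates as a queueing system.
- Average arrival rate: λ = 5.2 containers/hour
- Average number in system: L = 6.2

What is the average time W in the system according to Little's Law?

Little's Law: L = λW, so W = L/λ
W = 6.2/5.2 = 1.1923 hours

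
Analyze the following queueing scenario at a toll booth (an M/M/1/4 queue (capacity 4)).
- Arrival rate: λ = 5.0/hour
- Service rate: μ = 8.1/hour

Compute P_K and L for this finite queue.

ρ = λ/μ = 5.0/8.1 = 0.6173
P₀ = (1-ρ)/(1-ρ^(K+1)) = (1-0.6173)/(1-0.6173^5) = 0.3827/0.9104 = 0.4204
P_K = P₀×ρ^K = 0.4204 × 0.6173^4 = 0.4204 × 0.1452 = 0.06104
Blocking probability P_4 = 0.06104 (6.10%)
L = ρ[1 - (K+1)ρ^K + Kρ^(K+1)] / [(1-ρ)(1-ρ^(K+1))]
L = 0.6173 × (1 - 5×0.14521 + 4×0.089636) / ((1 - 0.6173) × (1 - 0.089636)) = 1.1207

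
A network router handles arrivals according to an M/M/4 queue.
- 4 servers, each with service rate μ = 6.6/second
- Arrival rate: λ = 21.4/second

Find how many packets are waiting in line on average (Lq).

Traffic intensity: ρ = λ/(cμ) = 21.4/(4×6.6) = 0.8106
Since ρ = 0.8106 < 1, system is stable.
Offered load a = λ/μ = cρ = 21.4/6.6 = 3.2424
P₀ = [ Σₙ₌₀^3 aⁿ/n! + a^4/(4!(1-ρ)) ]⁻¹
Σ = a^0/0! + a^1/1! + a^2/2! + a^3/3! = 1.0000 + 3.2424 + 5.2567 + 5.6814 = 15.1805
a^4/(4!(1-ρ)) = 110.5298/(24 × 0.1893939) = 24.3166
P₀ = 1/(15.1805 + 24.3166) = 0.02532
Lq = P₀·a^4·ρ / (4!(1-ρ)²) = 0.025318 × 110.5298 × 0.81061 / (24 × 0.035870) = 2.6350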